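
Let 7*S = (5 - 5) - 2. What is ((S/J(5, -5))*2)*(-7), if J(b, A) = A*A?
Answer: 4/25 ≈ 0.16000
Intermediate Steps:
J(b, A) = A²
S = -2/7 (S = ((5 - 5) - 2)/7 = (0 - 2)/7 = (⅐)*(-2) = -2/7 ≈ -0.28571)
((S/J(5, -5))*2)*(-7) = (-2/(7*((-5)²))*2)*(-7) = (-2/7/25*2)*(-7) = (-2/7*1/25*2)*(-7) = -2/175*2*(-7) = -4/175*(-7) = 4/25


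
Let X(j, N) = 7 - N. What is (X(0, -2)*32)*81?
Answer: 23328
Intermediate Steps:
(X(0, -2)*32)*81 = ((7 - 1*(-2))*32)*81 = ((7 + 2)*32)*81 = (9*32)*81 = 288*81 = 23328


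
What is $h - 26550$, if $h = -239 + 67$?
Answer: $-26722$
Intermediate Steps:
$h = -172$
$h - 26550 = -172 - 26550 = -26722$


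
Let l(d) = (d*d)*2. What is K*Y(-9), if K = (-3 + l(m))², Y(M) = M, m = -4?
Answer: -7569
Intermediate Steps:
l(d) = 2*d² (l(d) = d²*2 = 2*d²)
K = 841 (K = (-3 + 2*(-4)²)² = (-3 + 2*16)² = (-3 + 32)² = 29² = 841)
K*Y(-9) = 841*(-9) = -7569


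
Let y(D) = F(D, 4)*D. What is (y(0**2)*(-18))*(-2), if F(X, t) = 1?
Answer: 0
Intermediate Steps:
y(D) = D (y(D) = 1*D = D)
(y(0**2)*(-18))*(-2) = (0**2*(-18))*(-2) = (0*(-18))*(-2) = 0*(-2) = 0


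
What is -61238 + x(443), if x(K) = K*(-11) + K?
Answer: -65668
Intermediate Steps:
x(K) = -10*K (x(K) = -11*K + K = -10*K)
-61238 + x(443) = -61238 - 10*443 = -61238 - 4430 = -65668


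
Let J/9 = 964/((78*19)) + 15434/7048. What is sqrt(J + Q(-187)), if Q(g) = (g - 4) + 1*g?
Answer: I*sqrt(66755558124723)/435214 ≈ 18.773*I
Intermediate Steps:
Q(g) = -4 + 2*g (Q(g) = (-4 + g) + g = -4 + 2*g)
J = 22250595/870428 (J = 9*(964/((78*19)) + 15434/7048) = 9*(964/1482 + 15434*(1/7048)) = 9*(964*(1/1482) + 7717/3524) = 9*(482/741 + 7717/3524) = 9*(7416865/2611284) = 22250595/870428 ≈ 25.563)
sqrt(J + Q(-187)) = sqrt(22250595/870428 + (-4 + 2*(-187))) = sqrt(22250595/870428 + (-4 - 374)) = sqrt(22250595/870428 - 378) = sqrt(-306771189/870428) = I*sqrt(66755558124723)/435214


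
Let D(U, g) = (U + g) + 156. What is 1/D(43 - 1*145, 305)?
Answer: 1/359 ≈ 0.0027855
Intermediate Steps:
D(U, g) = 156 + U + g
1/D(43 - 1*145, 305) = 1/(156 + (43 - 1*145) + 305) = 1/(156 + (43 - 145) + 305) = 1/(156 - 102 + 305) = 1/359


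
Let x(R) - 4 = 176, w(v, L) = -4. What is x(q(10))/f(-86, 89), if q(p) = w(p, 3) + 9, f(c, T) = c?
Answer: -90/43 ≈ -2.0930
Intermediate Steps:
q(p) = 5 (q(p) = -4 + 9 = 5)
x(R) = 180 (x(R) = 4 + 176 = 180)
x(q(10))/f(-86, 89) = 180/(-86) = 180*(-1/86) = -90/43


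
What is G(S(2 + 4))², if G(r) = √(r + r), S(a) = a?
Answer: 12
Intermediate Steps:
G(r) = √2*√r (G(r) = √(2*r) = √2*√r)
G(S(2 + 4))² = (√2*√(2 + 4))² = (√2*√6)² = (2*√3)² = 12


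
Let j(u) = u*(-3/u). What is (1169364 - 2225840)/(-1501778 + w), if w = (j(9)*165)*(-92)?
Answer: 528238/728119 ≈ 0.72548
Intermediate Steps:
j(u) = -3
w = 45540 (w = -3*165*(-92) = -495*(-92) = 45540)
(1169364 - 2225840)/(-1501778 + w) = (1169364 - 2225840)/(-1501778 + 45540) = -1056476/(-1456238) = -1056476*(-1/1456238) = 528238/728119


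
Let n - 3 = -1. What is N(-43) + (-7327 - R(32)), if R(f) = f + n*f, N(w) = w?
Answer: -7466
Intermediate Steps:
n = 2 (n = 3 - 1 = 2)
R(f) = 3*f (R(f) = f + 2*f = 3*f)
N(-43) + (-7327 - R(32)) = -43 + (-7327 - 3*32) = -43 + (-7327 - 1*96) = -43 + (-7327 - 96) = -43 - 7423 = -7466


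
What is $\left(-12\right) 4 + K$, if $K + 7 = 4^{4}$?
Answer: $201$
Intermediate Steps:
$K = 249$ ($K = -7 + 4^{4} = -7 + 256 = 249$)
$\left(-12\right) 4 + K = \left(-12\right) 4 + 249 = -48 + 249 = 201$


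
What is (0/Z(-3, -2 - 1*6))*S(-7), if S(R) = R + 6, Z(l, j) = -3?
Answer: 0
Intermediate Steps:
S(R) = 6 + R
(0/Z(-3, -2 - 1*6))*S(-7) = (0/(-3))*(6 - 7) = (0*(-⅓))*(-1) = 0*(-1) = 0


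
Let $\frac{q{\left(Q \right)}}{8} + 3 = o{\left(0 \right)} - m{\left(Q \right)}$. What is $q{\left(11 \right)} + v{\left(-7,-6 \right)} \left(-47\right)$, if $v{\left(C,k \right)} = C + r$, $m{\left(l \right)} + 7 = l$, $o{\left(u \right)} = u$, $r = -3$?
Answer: $414$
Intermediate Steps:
$m{\left(l \right)} = -7 + l$
$v{\left(C,k \right)} = -3 + C$ ($v{\left(C,k \right)} = C - 3 = -3 + C$)
$q{\left(Q \right)} = 32 - 8 Q$ ($q{\left(Q \right)} = -24 + 8 \left(0 - \left(-7 + Q\right)\right) = -24 + 8 \left(7 - Q\right) = -24 - \left(-56 + 8 Q\right) = 32 - 8 Q$)
$q{\left(11 \right)} + v{\left(-7,-6 \right)} \left(-47\right) = \left(32 - 88\right) + \left(-3 - 7\right) \left(-47\right) = \left(32 - 88\right) - -470 = -56 + 470 = 414$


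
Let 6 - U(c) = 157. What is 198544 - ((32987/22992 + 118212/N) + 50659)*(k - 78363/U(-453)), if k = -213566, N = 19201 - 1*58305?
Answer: 5723496303703917035/530316228 ≈ 1.0793e+10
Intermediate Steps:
U(c) = -151 (U(c) = 6 - 1*157 = 6 - 157 = -151)
N = -39104 (N = 19201 - 58305 = -39104)
198544 - ((32987/22992 + 118212/N) + 50659)*(k - 78363/U(-453)) = 198544 - ((32987/22992 + 118212/(-39104)) + 50659)*(-213566 - 78363/(-151)) = 198544 - ((32987*(1/22992) + 118212*(-1/39104)) + 50659)*(-213566 - 78363*(-1/151)) = 198544 - ((32987/22992 - 29553/9776) + 50659)*(-213566 + 78363/151) = 198544 - (-5578151/3512028 + 50659)*(-32170103)/151 = 198544 - 177910248301*(-32170103)/(3512028*151) = 198544 - 1*(-5723391012598745003/530316228) = 198544 + 5723391012598745003/530316228 = 5723496303703917035/530316228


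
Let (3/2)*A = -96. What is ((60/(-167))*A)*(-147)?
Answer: -564480/167 ≈ -3380.1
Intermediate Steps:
A = -64 (A = (2/3)*(-96) = -64)
((60/(-167))*A)*(-147) = ((60/(-167))*(-64))*(-147) = ((60*(-1/167))*(-64))*(-147) = -60/167*(-64)*(-147) = (3840/167)*(-147) = -564480/167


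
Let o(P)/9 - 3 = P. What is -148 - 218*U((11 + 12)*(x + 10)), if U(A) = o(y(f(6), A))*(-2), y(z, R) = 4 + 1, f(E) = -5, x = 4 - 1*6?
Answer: 31244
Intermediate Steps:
x = -2 (x = 4 - 6 = -2)
y(z, R) = 5
o(P) = 27 + 9*P
U(A) = -144 (U(A) = (27 + 9*5)*(-2) = (27 + 45)*(-2) = 72*(-2) = -144)
-148 - 218*U((11 + 12)*(x + 10)) = -148 - 218*(-144) = -148 + 31392 = 31244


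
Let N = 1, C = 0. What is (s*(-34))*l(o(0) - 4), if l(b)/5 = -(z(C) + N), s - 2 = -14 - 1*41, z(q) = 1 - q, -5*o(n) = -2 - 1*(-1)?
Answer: -18020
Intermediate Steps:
o(n) = 1/5 (o(n) = -(-2 - 1*(-1))/5 = -(-2 + 1)/5 = -1/5*(-1) = 1/5)
s = -53 (s = 2 + (-14 - 1*41) = 2 + (-14 - 41) = 2 - 55 = -53)
l(b) = -10 (l(b) = 5*(-((1 - 1*0) + 1)) = 5*(-((1 + 0) + 1)) = 5*(-(1 + 1)) = 5*(-1*2) = 5*(-2) = -10)
(s*(-34))*l(o(0) - 4) = -53*(-34)*(-10) = 1802*(-10) = -18020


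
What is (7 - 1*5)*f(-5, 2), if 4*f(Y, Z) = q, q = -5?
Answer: -5/2 ≈ -2.5000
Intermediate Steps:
f(Y, Z) = -5/4 (f(Y, Z) = (1/4)*(-5) = -5/4)
(7 - 1*5)*f(-5, 2) = (7 - 1*5)*(-5/4) = (7 - 5)*(-5/4) = 2*(-5/4) = -5/2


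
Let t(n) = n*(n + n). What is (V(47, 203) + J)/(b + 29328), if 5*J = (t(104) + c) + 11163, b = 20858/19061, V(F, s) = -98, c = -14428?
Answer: 340753497/2795209330 ≈ 0.12191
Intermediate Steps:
b = 20858/19061 (b = 20858*(1/19061) = 20858/19061 ≈ 1.0943)
t(n) = 2*n² (t(n) = n*(2*n) = 2*n²)
J = 18367/5 (J = ((2*104² - 14428) + 11163)/5 = ((2*10816 - 14428) + 11163)/5 = ((21632 - 14428) + 11163)/5 = (7204 + 11163)/5 = (⅕)*18367 = 18367/5 ≈ 3673.4)
(V(47, 203) + J)/(b + 29328) = (-98 + 18367/5)/(20858/19061 + 29328) = 17877/(5*(559041866/19061)) = (17877/5)*(19061/559041866) = 340753497/2795209330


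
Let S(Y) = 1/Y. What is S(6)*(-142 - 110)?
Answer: -42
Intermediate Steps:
S(6)*(-142 - 110) = (-142 - 110)/6 = (⅙)*(-252) = -42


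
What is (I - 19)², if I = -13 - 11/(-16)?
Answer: 251001/256 ≈ 980.47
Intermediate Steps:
I = -197/16 (I = -13 - 11*(-1)/16 = -13 - 1*(-11/16) = -13 + 11/16 = -197/16 ≈ -12.313)
(I - 19)² = (-197/16 - 19)² = (-501/16)² = 251001/256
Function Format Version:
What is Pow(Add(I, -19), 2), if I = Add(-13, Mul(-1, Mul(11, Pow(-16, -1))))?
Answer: Rational(251001, 256) ≈ 980.47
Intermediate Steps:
I = Rational(-197, 16) (I = Add(-13, Mul(-1, Mul(11, Rational(-1, 16)))) = Add(-13, Mul(-1, Rational(-11, 16))) = Add(-13, Rational(11, 16)) = Rational(-197, 16) ≈ -12.313)
Pow(Add(I, -19), 2) = Pow(Add(Rational(-197, 16), -19), 2) = Pow(Rational(-501, 16), 2) = Rational(251001, 256)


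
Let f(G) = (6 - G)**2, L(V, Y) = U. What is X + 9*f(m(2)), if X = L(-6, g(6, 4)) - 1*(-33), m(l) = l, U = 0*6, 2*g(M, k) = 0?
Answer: 177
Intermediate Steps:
g(M, k) = 0 (g(M, k) = (1/2)*0 = 0)
U = 0
L(V, Y) = 0
X = 33 (X = 0 - 1*(-33) = 0 + 33 = 33)
X + 9*f(m(2)) = 33 + 9*(-6 + 2)**2 = 33 + 9*(-4)**2 = 33 + 9*16 = 33 + 144 = 177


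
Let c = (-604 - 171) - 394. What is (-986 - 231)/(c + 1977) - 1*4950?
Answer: -4000817/808 ≈ -4951.5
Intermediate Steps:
c = -1169 (c = -775 - 394 = -1169)
(-986 - 231)/(c + 1977) - 1*4950 = (-986 - 231)/(-1169 + 1977) - 1*4950 = -1217/808 - 4950 = -4000817/808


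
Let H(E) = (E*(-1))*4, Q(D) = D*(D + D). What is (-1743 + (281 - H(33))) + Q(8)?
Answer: -1202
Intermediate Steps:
Q(D) = 2*D² (Q(D) = D*(2*D) = 2*D²)
H(E) = -4*E (H(E) = -E*4 = -4*E)
(-1743 + (281 - H(33))) + Q(8) = (-1743 + (281 - (-4)*33)) + 2*8² = (-1743 + (281 - 1*(-132))) + 2*64 = (-1743 + (281 + 132)) + 128 = (-1743 + 413) + 128 = -1330 + 128 = -1202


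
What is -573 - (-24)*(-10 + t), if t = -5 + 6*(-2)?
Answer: -1221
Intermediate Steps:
t = -17 (t = -5 - 12 = -17)
-573 - (-24)*(-10 + t) = -573 - (-24)*(-10 - 17) = -573 - (-24)*(-27) = -573 - 1*648 = -573 - 648 = -1221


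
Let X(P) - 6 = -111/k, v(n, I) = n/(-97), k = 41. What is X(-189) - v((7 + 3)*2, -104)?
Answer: 13915/3977 ≈ 3.4989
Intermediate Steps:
v(n, I) = -n/97 (v(n, I) = n*(-1/97) = -n/97)
X(P) = 135/41 (X(P) = 6 - 111/41 = 135/41)
X(-189) - v((7 + 3)*2, -104) = 135/41 - (-1)*(7 + 3)*2/97 = 135/41 - (-1)*10*2/97 = 135/41 - (-1)*20/97 = 135/41 - 1*(-20/97) = 135/41 + 20/97 = 13915/3977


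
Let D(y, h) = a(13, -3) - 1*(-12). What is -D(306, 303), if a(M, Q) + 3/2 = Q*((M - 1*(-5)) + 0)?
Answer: 87/2 ≈ 43.500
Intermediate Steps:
a(M, Q) = -3/2 + Q*(5 + M) (a(M, Q) = -3/2 + Q*((M - 1*(-5)) + 0) = -3/2 + Q*((M + 5) + 0) = -3/2 + Q*((5 + M) + 0) = -3/2 + Q*(5 + M))
D(y, h) = -87/2 (D(y, h) = (-3/2 + 5*(-3) + 13*(-3)) - 1*(-12) = (-3/2 - 15 - 39) + 12 = -111/2 + 12 = -87/2)
-D(306, 303) = -1*(-87/2) = 87/2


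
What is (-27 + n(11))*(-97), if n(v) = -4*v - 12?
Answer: 8051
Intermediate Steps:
n(v) = -12 - 4*v
(-27 + n(11))*(-97) = (-27 + (-12 - 4*11))*(-97) = (-27 + (-12 - 44))*(-97) = (-27 - 56)*(-97) = -83*(-97) = 8051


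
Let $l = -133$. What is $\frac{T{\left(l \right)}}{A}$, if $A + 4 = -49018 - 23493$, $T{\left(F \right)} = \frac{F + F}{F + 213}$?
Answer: $\frac{133}{2900600} \approx 4.5853 \cdot 10^{-5}$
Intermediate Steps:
$T{\left(F \right)} = \frac{2 F}{213 + F}$
$A = -72515$ ($A = -4 - 72511 = -72515$)
$\frac{T{\left(l \right)}}{A} = \frac{2 \left(-133\right) \frac{1}{213 - 133}}{-72515} = 2 \left(-133\right) \frac{1}{80} \left(- \frac{1}{72515}\right) = \left(- \frac{133}{40}\right) \left(- \frac{1}{72515}\right) = \frac{133}{2900600}$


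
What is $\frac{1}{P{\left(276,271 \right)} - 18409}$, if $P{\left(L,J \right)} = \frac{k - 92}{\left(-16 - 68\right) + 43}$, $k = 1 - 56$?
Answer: $- \frac{41}{754622} \approx -5.4332 \cdot 10^{-5}$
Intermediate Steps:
$k = -55$ ($k = 1 - 56 = -55$)
$P{\left(L,J \right)} = \frac{147}{41}$ ($P{\left(L,J \right)} = \frac{-55 - 92}{\left(-16 - 68\right) + 43} = - \frac{147}{\left(-16 - 68\right) + 43} = - \frac{147}{-84 + 43} = - \frac{147}{-41} = \left(-147\right) \left(- \frac{1}{41}\right) = \frac{147}{41}$)
$\frac{1}{P{\left(276,271 \right)} - 18409} = \frac{1}{\frac{147}{41} - 18409} = \frac{1}{- \frac{754622}{41}} = - \frac{41}{754622}$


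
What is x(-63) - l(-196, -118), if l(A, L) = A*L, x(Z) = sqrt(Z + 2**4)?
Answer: -23128 + I*sqrt(47) ≈ -23128.0 + 6.8557*I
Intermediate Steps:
x(Z) = sqrt(16 + Z) (x(Z) = sqrt(Z + 16) = sqrt(16 + Z))
x(-63) - l(-196, -118) = sqrt(16 - 63) - (-196)*(-118) = sqrt(-47) - 1*23128 = I*sqrt(47) - 23128 = -23128 + I*sqrt(47)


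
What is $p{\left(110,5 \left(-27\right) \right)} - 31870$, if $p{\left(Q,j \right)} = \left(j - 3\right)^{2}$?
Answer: $-12826$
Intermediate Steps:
$p{\left(Q,j \right)} = \left(-3 + j\right)^{2}$
$p{\left(110,5 \left(-27\right) \right)} - 31870 = \left(-3 + 5 \left(-27\right)\right)^{2} - 31870 = \left(-3 - 135\right)^{2} - 31870 = \left(-138\right)^{2} - 31870 = 19044 - 31870 = -12826$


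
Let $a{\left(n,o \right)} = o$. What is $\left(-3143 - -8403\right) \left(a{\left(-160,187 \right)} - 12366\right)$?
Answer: $-64061540$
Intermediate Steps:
$\left(-3143 - -8403\right) \left(a{\left(-160,187 \right)} - 12366\right) = \left(-3143 - -8403\right) \left(187 - 12366\right) = \left(-3143 + \left(8514 - 111\right)\right) \left(-12179\right) = \left(-3143 + 8403\right) \left(-12179\right) = 5260 \left(-12179\right) = -64061540$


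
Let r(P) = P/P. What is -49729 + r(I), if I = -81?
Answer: -49728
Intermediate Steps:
r(P) = 1
-49729 + r(I) = -49729 + 1 = -49728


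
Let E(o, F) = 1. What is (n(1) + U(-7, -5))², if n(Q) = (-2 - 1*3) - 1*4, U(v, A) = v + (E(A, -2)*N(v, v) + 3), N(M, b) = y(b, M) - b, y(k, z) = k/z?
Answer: 25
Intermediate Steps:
N(M, b) = -b + b/M (N(M, b) = b/M - b = -b + b/M)
U(v, A) = 4 (U(v, A) = v + (1*(-v + v/v) + 3) = v + (1*(-v + 1) + 3) = v + (1*(1 - v) + 3) = v + ((1 - v) + 3) = v + (4 - v) = 4)
n(Q) = -9 (n(Q) = (-2 - 3) - 4 = -5 - 4 = -9)
(n(1) + U(-7, -5))² = (-9 + 4)² = (-5)² = 25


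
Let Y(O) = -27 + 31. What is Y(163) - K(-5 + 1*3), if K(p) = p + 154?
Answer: -148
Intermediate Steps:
K(p) = 154 + p
Y(O) = 4
Y(163) - K(-5 + 1*3) = 4 - (154 + (-5 + 1*3)) = 4 - (154 + (-5 + 3)) = 4 - (154 - 2) = 4 - 1*152 = 4 - 152 = -148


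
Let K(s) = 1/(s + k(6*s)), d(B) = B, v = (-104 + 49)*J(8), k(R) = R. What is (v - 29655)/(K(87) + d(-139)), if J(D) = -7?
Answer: 1782543/8465 ≈ 210.58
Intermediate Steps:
v = 385 (v = (-104 + 49)*(-7) = -55*(-7) = 385)
K(s) = 1/(7*s) (K(s) = 1/(s + 6*s) = 1/(7*s))
(v - 29655)/(K(87) + d(-139)) = (385 - 29655)/((⅐)/87 - 139) = -29270/((⅐)*(1/87) - 139) = -29270/(1/609 - 139) = -29270/(-84650/609) = -29270*(-609/84650) = 1782543/8465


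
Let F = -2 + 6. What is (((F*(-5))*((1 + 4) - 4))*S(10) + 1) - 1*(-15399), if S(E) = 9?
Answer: 15220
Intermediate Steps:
F = 4
(((F*(-5))*((1 + 4) - 4))*S(10) + 1) - 1*(-15399) = (((4*(-5))*((1 + 4) - 4))*9 + 1) - 1*(-15399) = (-20*(5 - 4)*9 + 1) + 15399 = (-20*1*9 + 1) + 15399 = (-20*9 + 1) + 15399 = (-180 + 1) + 15399 = -179 + 15399 = 15220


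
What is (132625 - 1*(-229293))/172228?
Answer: 180959/86114 ≈ 2.1014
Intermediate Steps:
(132625 - 1*(-229293))/172228 = (132625 + 229293)*(1/172228) = 361918*(1/172228) = 180959/86114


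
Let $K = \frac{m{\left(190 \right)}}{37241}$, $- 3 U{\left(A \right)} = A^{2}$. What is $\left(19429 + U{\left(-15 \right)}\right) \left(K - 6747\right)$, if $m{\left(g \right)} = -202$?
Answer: $- \frac{4862987242066}{37241} \approx -1.3058 \cdot 10^{8}$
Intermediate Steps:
$U{\left(A \right)} = - \frac{A^{2}}{3}$
$K = - \frac{202}{37241} \approx -0.0054241$
$\left(19429 + U{\left(-15 \right)}\right) \left(K - 6747\right) = \left(19429 - \frac{\left(-15\right)^{2}}{3}\right) \left(- \frac{202}{37241} - 6747\right) = \left(19429 - 75\right) \left(- \frac{251265229}{37241}\right) = 19354 \left(- \frac{251265229}{37241}\right) = - \frac{4862987242066}{37241}$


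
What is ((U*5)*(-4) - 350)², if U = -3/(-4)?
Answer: 133225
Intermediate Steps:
U = ¾ (U = -3*(-¼) = ¾ ≈ 0.75000)
((U*5)*(-4) - 350)² = (((¾)*5)*(-4) - 350)² = ((15/4)*(-4) - 350)² = (-15 - 350)² = (-365)² = 133225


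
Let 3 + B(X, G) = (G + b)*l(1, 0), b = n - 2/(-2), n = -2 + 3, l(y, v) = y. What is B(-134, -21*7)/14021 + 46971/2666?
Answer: 658185823/37379986 ≈ 17.608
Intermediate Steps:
n = 1
b = 2 (b = 1 - 2/(-2) = 1 - 2*(-½) = 1 + 1 = 2)
B(X, G) = -1 + G (B(X, G) = -3 + (G + 2)*1 = -3 + (2 + G)*1 = -3 + (2 + G) = -1 + G)
B(-134, -21*7)/14021 + 46971/2666 = (-1 - 21*7)/14021 + 46971/2666 = (-1 - 147)*(1/14021) + 46971*(1/2666) = -148*1/14021 + 46971/2666 = -148/14021 + 46971/2666 = 658185823/37379986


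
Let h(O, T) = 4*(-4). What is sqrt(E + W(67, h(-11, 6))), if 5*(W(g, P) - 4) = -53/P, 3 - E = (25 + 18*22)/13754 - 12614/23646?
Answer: sqrt(832982872469865)/10100220 ≈ 2.8575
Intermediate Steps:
h(O, T) = -16
E = 81372803/23230506 (E = 3 - ((25 + 18*22)/13754 - 12614/23646) = 3 - ((25 + 396)*(1/13754) - 12614*1/23646) = 3 - (421*(1/13754) - 901/1689) = 3 - (421/13754 - 901/1689) = 3 - 1*(-11681285/23230506) = 3 + 11681285/23230506 = 81372803/23230506 ≈ 3.5028)
W(g, P) = 4 - 53/(5*P) (W(g, P) = 4 + (-53/P)/5 = 4 - 53/(5*P))
sqrt(E + W(67, h(-11, 6))) = sqrt(81372803/23230506 + (4 - 53/5/(-16))) = sqrt(81372803/23230506 + (4 - 53/5*(-1/16))) = sqrt(81372803/23230506 + (4 + 53/80)) = sqrt(81372803/23230506 + 373/80) = sqrt(7587401489/929220240) = sqrt(832982872469865)/10100220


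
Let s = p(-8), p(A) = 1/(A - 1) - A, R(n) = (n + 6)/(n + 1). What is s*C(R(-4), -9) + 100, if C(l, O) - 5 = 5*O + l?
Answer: -5962/27 ≈ -220.81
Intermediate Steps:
R(n) = (6 + n)/(1 + n)
C(l, O) = 5 + l + 5*O (C(l, O) = 5 + (5*O + l) = 5 + (l + 5*O) = 5 + l + 5*O)
p(A) = 1/(-1 + A) - A
s = 71/9 (s = (1 - 8 - 1*(-8)**2)/(-1 - 8) = (1 - 8 - 1*64)/(-9) = -(1 - 8 - 64)/9 = -1/9*(-71) = 71/9 ≈ 7.8889)
s*C(R(-4), -9) + 100 = 71*(5 + (6 - 4)/(1 - 4) + 5*(-9))/9 + 100 = 71*(5 + 2/(-3) - 45)/9 + 100 = 71*(5 - 1/3*2 - 45)/9 + 100 = 71*(5 - 2/3 - 45)/9 + 100 = (71/9)*(-122/3) + 100 = -8662/27 + 100 = -5962/27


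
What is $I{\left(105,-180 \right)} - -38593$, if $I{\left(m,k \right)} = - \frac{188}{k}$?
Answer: $\frac{1736732}{45} \approx 38594.0$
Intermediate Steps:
$I{\left(105,-180 \right)} - -38593 = - \frac{188}{-180} - -38593 = \left(-188\right) \left(- \frac{1}{180}\right) + 38593 = \frac{47}{45} + 38593 = \frac{1736732}{45}$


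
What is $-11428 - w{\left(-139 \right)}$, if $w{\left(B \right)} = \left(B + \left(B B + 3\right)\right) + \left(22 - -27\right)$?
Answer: $-30662$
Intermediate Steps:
$w{\left(B \right)} = 52 + B + B^{2}$ ($w{\left(B \right)} = \left(B + \left(B^{2} + 3\right)\right) + \left(22 + 27\right) = \left(B + \left(3 + B^{2}\right)\right) + 49 = \left(3 + B + B^{2}\right) + 49 = 52 + B + B^{2}$)
$-11428 - w{\left(-139 \right)} = -11428 - \left(52 - 139 + \left(-139\right)^{2}\right) = -11428 - \left(52 - 139 + 19321\right) = -11428 - 19234 = -30662$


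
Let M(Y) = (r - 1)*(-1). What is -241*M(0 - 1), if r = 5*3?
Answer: 3374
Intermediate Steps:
r = 15
M(Y) = -14 (M(Y) = (15 - 1)*(-1) = 14*(-1) = -14)
-241*M(0 - 1) = -241*(-14) = 3374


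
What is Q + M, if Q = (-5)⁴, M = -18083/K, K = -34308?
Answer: 21460583/34308 ≈ 625.53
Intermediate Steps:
M = 18083/34308 (M = -18083/(-34308) = -18083*(-1/34308) = 18083/34308 ≈ 0.52708)
Q = 625
Q + M = 625 + 18083/34308 = 21460583/34308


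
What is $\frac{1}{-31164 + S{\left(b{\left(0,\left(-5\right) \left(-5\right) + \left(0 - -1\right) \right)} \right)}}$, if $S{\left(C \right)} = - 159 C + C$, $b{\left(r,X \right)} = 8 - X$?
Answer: $- \frac{1}{28320} \approx -3.5311 \cdot 10^{-5}$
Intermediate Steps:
$S{\left(C \right)} = - 158 C$
$\frac{1}{-31164 + S{\left(b{\left(0,\left(-5\right) \left(-5\right) + \left(0 - -1\right) \right)} \right)}} = \frac{1}{-31164 - 158 \left(8 - \left(\left(-5\right) \left(-5\right) + \left(0 - -1\right)\right)\right)} = \frac{1}{-31164 - 158 \left(8 - \left(25 + \left(0 + 1\right)\right)\right)} = \frac{1}{-31164 - 158 \left(8 - \left(25 + 1\right)\right)} = \frac{1}{-31164 - 158 \left(8 - 26\right)} = \frac{1}{-31164 - -2844} = \frac{1}{-31164 + 2844} = \frac{1}{-28320} = - \frac{1}{28320}$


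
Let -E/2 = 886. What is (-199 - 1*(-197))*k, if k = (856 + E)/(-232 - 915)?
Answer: -1832/1147 ≈ -1.5972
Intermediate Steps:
E = -1772 (E = -2*886 = -1772)
k = 916/1147 (k = (856 - 1772)/(-232 - 915) = -916/(-1147) = -916*(-1/1147) = 916/1147 ≈ 0.79860)
(-199 - 1*(-197))*k = (-199 - 1*(-197))*(916/1147) = (-199 + 197)*(916/1147) = -2*916/1147 = -1832/1147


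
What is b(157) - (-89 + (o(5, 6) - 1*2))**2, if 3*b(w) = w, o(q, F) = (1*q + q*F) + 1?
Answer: -8918/3 ≈ -2972.7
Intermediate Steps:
o(q, F) = 1 + q + F*q (o(q, F) = (q + F*q) + 1 = 1 + q + F*q)
b(w) = w/3
b(157) - (-89 + (o(5, 6) - 1*2))**2 = (1/3)*157 - (-89 + ((1 + 5 + 6*5) - 1*2))**2 = 157/3 - (-89 + ((1 + 5 + 30) - 2))**2 = 157/3 - (-89 + (36 - 2))**2 = 157/3 - (-89 + 34)**2 = 157/3 - 1*(-55)**2 = 157/3 - 1*3025 = 157/3 - 3025 = -8918/3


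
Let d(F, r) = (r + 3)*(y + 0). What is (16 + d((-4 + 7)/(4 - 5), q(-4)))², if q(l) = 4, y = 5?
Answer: 2601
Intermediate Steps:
d(F, r) = 15 + 5*r (d(F, r) = (r + 3)*(5 + 0) = (3 + r)*5 = 15 + 5*r)
(16 + d((-4 + 7)/(4 - 5), q(-4)))² = (16 + (15 + 5*4))² = (16 + (15 + 20))² = (16 + 35)² = 51² = 2601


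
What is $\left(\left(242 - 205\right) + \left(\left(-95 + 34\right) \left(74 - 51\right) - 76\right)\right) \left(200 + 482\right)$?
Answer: $-983444$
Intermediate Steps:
$\left(\left(242 - 205\right) + \left(\left(-95 + 34\right) \left(74 - 51\right) - 76\right)\right) \left(200 + 482\right) = \left(\left(242 - 205\right) - 1479\right) 682 = \left(37 - 1479\right) 682 = \left(-1442\right) 682 = -983444$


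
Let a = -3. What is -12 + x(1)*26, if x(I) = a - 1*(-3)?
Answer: -12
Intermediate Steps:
x(I) = 0 (x(I) = -3 - 1*(-3) = -3 + 3 = 0)
-12 + x(1)*26 = -12 + 0*26 = -12 + 0 = -12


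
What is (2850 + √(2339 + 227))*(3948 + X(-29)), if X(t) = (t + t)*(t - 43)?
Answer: 23153400 + 8124*√2566 ≈ 2.3565e+7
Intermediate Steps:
X(t) = 2*t*(-43 + t) (X(t) = (2*t)*(-43 + t) = 2*t*(-43 + t))
(2850 + √(2339 + 227))*(3948 + X(-29)) = (2850 + √(2339 + 227))*(3948 + 2*(-29)*(-43 - 29)) = (2850 + √2566)*(3948 + 2*(-29)*(-72)) = (2850 + √2566)*(3948 + 4176) = (2850 + √2566)*8124 = 23153400 + 8124*√2566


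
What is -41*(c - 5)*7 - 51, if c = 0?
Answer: 1384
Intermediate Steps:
-41*(c - 5)*7 - 51 = -41*(0 - 5)*7 - 51 = -(-205)*7 - 51 = -41*(-35) - 51 = 1435 - 51 = 1384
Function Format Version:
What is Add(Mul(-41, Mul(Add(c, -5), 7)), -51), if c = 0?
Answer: 1384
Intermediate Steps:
Add(Mul(-41, Mul(Add(c, -5), 7)), -51) = Add(Mul(-41, Mul(Add(0, -5), 7)), -51) = Add(Mul(-41, Mul(-5, 7)), -51) = Add(Mul(-41, -35), -51) = Add(1435, -51) = 1384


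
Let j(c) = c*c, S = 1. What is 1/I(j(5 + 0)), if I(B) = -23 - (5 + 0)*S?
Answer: -1/28 ≈ -0.035714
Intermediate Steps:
j(c) = c²
I(B) = -28 (I(B) = -23 - (5 + 0) = -23 - 5 = -28)
1/I(j(5 + 0)) = 1/(-28) = -1/28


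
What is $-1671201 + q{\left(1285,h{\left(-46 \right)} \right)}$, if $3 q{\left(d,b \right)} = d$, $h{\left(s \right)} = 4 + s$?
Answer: $- \frac{5012318}{3} \approx -1.6708 \cdot 10^{6}$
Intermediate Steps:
$q{\left(d,b \right)} = \frac{d}{3}$
$-1671201 + q{\left(1285,h{\left(-46 \right)} \right)} = -1671201 + \frac{1}{3} \cdot 1285 = -1671201 + \frac{1285}{3} = - \frac{5012318}{3}$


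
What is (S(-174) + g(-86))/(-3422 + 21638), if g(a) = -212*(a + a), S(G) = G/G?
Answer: 1105/552 ≈ 2.0018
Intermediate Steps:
S(G) = 1
g(a) = -424*a
(S(-174) + g(-86))/(-3422 + 21638) = (1 - 424*(-86))/(-3422 + 21638) = (1 + 36464)/18216 = 36465*(1/18216) = 1105/552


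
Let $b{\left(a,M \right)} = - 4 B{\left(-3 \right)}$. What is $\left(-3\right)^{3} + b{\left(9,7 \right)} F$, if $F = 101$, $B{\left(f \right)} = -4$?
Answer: $1589$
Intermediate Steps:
$b{\left(a,M \right)} = 16$ ($b{\left(a,M \right)} = \left(-4\right) \left(-4\right) = 16$)
$\left(-3\right)^{3} + b{\left(9,7 \right)} F = \left(-3\right)^{3} + 16 \cdot 101 = -27 + 1616 = 1589$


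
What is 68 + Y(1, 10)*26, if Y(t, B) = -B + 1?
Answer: -166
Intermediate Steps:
Y(t, B) = 1 - B
68 + Y(1, 10)*26 = 68 + (1 - 1*10)*26 = 68 + (1 - 10)*26 = 68 - 9*26 = 68 - 234 = -166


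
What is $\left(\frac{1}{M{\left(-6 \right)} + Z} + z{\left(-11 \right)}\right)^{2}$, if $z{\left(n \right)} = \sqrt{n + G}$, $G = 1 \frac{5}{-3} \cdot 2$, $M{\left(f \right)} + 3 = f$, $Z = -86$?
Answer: $\frac{\left(3 - 95 i \sqrt{129}\right)^{2}}{81225} \approx -14.333 - 0.079704 i$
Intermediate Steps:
$M{\left(f \right)} = -3 + f$
$G = - \frac{10}{3}$ ($G = 1 \cdot 5 \left(- \frac{1}{3}\right) 2 = 1 \left(- \frac{5}{3}\right) 2 = \left(- \frac{5}{3}\right) 2 = - \frac{10}{3} \approx -3.3333$)
$z{\left(n \right)} = \sqrt{- \frac{10}{3} + n}$ ($z{\left(n \right)} = \sqrt{n - \frac{10}{3}} = \sqrt{- \frac{10}{3} + n}$)
$\left(\frac{1}{M{\left(-6 \right)} + Z} + z{\left(-11 \right)}\right)^{2} = \left(\frac{1}{\left(-3 - 6\right) - 86} + \frac{\sqrt{-30 + 9 \left(-11\right)}}{3}\right)^{2} = \left(\frac{1}{-9 - 86} + \frac{\sqrt{-30 - 99}}{3}\right)^{2} = \left(\frac{1}{-95} + \frac{\sqrt{-129}}{3}\right)^{2} = \left(- \frac{1}{95} + \frac{i \sqrt{129}}{3}\right)^{2}$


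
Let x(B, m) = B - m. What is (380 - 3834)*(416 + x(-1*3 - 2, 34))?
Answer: -1302158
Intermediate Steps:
(380 - 3834)*(416 + x(-1*3 - 2, 34)) = (380 - 3834)*(416 + ((-1*3 - 2) - 1*34)) = -3454*(416 + ((-3 - 2) - 34)) = -3454*(416 + (-5 - 34)) = -3454*(416 - 39) = -3454*377 = -1302158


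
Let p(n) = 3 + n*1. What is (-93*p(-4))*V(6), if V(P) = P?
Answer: 558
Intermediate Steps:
p(n) = 3 + n
(-93*p(-4))*V(6) = -93*(3 - 4)*6 = -93*(-1)*6 = 93*6 = 558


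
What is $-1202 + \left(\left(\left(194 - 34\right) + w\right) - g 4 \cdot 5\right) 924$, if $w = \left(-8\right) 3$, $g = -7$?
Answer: $253822$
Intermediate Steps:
$w = -24$
$-1202 + \left(\left(\left(194 - 34\right) + w\right) - g 4 \cdot 5\right) 924 = -1202 + \left(\left(\left(194 - 34\right) - 24\right) - \left(-7\right) 4 \cdot 5\right) 924 = -1202 + \left(\left(160 - 24\right) - \left(-28\right) 5\right) 924 = -1202 + \left(136 - -140\right) 924 = -1202 + \left(136 + 140\right) 924 = -1202 + 276 \cdot 924 = -1202 + 255024 = 253822$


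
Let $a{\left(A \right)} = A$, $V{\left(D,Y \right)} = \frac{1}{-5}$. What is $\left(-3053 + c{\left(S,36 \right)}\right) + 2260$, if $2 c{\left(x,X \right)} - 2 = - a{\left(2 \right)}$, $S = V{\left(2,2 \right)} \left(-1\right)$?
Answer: $-793$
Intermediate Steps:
$V{\left(D,Y \right)} = - \frac{1}{5}$
$S = \frac{1}{5}$ ($S = \left(- \frac{1}{5}\right) \left(-1\right) = \frac{1}{5} \approx 0.2$)
$c{\left(x,X \right)} = 0$ ($c{\left(x,X \right)} = 1 + \frac{\left(-1\right) 2}{2} = 1 + \frac{1}{2} \left(-2\right) = 1 - 1 = 0$)
$\left(-3053 + c{\left(S,36 \right)}\right) + 2260 = \left(-3053 + 0\right) + 2260 = -3053 + 2260 = -793$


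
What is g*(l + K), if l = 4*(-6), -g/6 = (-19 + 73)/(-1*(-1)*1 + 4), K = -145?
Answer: 54756/5 ≈ 10951.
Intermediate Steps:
g = -324/5 (g = -6*(-19 + 73)/(-1*(-1)*1 + 4) = -324/(1*1 + 4) = -324/(1 + 4) = -324/5 ≈ -64.800)
l = -24
g*(l + K) = -324*(-24 - 145)/5 = -324/5*(-169) = 54756/5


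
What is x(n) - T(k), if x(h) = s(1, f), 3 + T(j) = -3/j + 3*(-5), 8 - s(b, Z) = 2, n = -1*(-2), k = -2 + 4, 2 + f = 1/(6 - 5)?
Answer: 51/2 ≈ 25.500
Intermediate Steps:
f = -1 (f = -2 + 1/(6 - 5) = -2 + 1/1 = -2 + 1 = -1)
k = 2
n = 2
s(b, Z) = 6 (s(b, Z) = 8 - 1*2 = 8 - 2 = 6)
T(j) = -18 - 3/j (T(j) = -3 + (-3/j + 3*(-5)) = -3 + (-3/j - 15) = -3 + (-15 - 3/j) = -18 - 3/j)
x(h) = 6
x(n) - T(k) = 6 - (-18 - 3/2) = 6 - 1*(-39/2) = 6 + 39/2 = 51/2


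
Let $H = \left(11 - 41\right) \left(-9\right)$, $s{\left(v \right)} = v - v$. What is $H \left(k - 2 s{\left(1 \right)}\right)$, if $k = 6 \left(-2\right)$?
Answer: $-3240$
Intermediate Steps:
$s{\left(v \right)} = 0$
$k = -12$
$H = 270$ ($H = \left(-30\right) \left(-9\right) = 270$)
$H \left(k - 2 s{\left(1 \right)}\right) = 270 \left(-12 - 0\right) = 270 \left(-12 + 0\right) = 270 \left(-12\right) = -3240$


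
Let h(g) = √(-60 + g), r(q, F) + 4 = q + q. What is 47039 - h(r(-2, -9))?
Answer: 47039 - 2*I*√17 ≈ 47039.0 - 8.2462*I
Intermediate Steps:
r(q, F) = -4 + 2*q (r(q, F) = -4 + (q + q) = -4 + 2*q)
47039 - h(r(-2, -9)) = 47039 - √(-60 + (-4 + 2*(-2))) = 47039 - √(-60 + (-4 - 4)) = 47039 - √(-60 - 8) = 47039 - √(-68) = 47039 - 2*I*√17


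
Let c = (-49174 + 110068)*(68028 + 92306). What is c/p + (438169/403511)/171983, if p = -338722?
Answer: -338774749881123546265/11753150789561993 ≈ -28824.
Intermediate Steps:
c = 9763378596 (c = 60894*160334 = 9763378596)
c/p + (438169/403511)/171983 = 9763378596/(-338722) + (438169/403511)/171983 = 9763378596*(-1/338722) + (438169*(1/403511))*(1/171983) = -4881689298/169361 + (438169/403511)*(1/171983) = -4881689298/169361 + 438169/69397032313 = -338774749881123546265/11753150789561993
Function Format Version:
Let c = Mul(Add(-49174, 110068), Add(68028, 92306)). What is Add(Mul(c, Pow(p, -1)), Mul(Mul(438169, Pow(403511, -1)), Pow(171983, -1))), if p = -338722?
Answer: Rational(-338774749881123546265, 11753150789561993) ≈ -28824.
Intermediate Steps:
c = 9763378596 (c = Mul(60894, 160334) = 9763378596)
Add(Mul(c, Pow(p, -1)), Mul(Mul(438169, Pow(403511, -1)), Pow(171983, -1))) = Add(Mul(9763378596, Pow(-338722, -1)), Mul(Mul(438169, Pow(403511, -1)), Pow(171983, -1))) = Add(Mul(9763378596, Rational(-1, 338722)), Mul(Mul(438169, Rational(1, 403511)), Rational(1, 171983))) = Add(Rational(-4881689298, 169361), Mul(Rational(438169, 403511), Rational(1, 171983))) = Add(Rational(-4881689298, 169361), Rational(438169, 69397032313)) = Rational(-338774749881123546265, 11753150789561993)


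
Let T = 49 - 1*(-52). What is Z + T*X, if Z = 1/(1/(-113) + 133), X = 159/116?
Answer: 15084235/108953 ≈ 138.45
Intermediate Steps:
T = 101 (T = 49 + 52 = 101)
X = 159/116 (X = 159*(1/116) = 159/116 ≈ 1.3707)
Z = 113/15028 (Z = 1/(-1/113 + 133) = 1/(15028/113) = 113/15028 ≈ 0.0075193)
Z + T*X = 113/15028 + 101*(159/116) = 113/15028 + 16059/116 = 15084235/108953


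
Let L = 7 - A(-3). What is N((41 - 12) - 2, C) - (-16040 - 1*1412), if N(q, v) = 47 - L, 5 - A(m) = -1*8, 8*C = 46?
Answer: 17505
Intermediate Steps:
C = 23/4 (C = (1/8)*46 = 23/4 ≈ 5.7500)
A(m) = 13 (A(m) = 5 - (-1)*8 = 5 - 1*(-8) = 5 + 8 = 13)
L = -6 (L = 7 - 1*13 = 7 - 13 = -6)
N(q, v) = 53 (N(q, v) = 47 - 1*(-6) = 47 + 6 = 53)
N((41 - 12) - 2, C) - (-16040 - 1*1412) = 53 - (-16040 - 1*1412) = 53 - (-16040 - 1412) = 53 - 1*(-17452) = 53 + 17452 = 17505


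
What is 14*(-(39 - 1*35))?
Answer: -56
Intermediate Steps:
14*(-(39 - 1*35)) = 14*(-(39 - 35)) = 14*(-1*4) = 14*(-4) = -56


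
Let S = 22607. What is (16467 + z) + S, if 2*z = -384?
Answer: 38882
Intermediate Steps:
z = -192 (z = (1/2)*(-384) = -192)
(16467 + z) + S = (16467 - 192) + 22607 = 16275 + 22607 = 38882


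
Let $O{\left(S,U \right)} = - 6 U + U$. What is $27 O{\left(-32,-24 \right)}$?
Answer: $3240$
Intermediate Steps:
$O{\left(S,U \right)} = - 5 U$
$27 O{\left(-32,-24 \right)} = 27 \left(\left(-5\right) \left(-24\right)\right) = 27 \cdot 120 = 3240$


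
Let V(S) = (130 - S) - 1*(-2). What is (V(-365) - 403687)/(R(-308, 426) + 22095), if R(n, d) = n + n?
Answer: -403190/21479 ≈ -18.771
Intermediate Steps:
R(n, d) = 2*n
V(S) = 132 - S (V(S) = (130 - S) + 2 = 132 - S)
(V(-365) - 403687)/(R(-308, 426) + 22095) = ((132 - 1*(-365)) - 403687)/(2*(-308) + 22095) = ((132 + 365) - 403687)/(-616 + 22095) = (497 - 403687)/21479 = -403190*1/21479 = -403190/21479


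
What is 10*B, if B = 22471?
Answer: 224710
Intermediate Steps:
10*B = 10*22471 = 224710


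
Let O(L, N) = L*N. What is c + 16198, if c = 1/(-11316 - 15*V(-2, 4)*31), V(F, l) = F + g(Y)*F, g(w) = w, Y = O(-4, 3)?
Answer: 349002107/21546 ≈ 16198.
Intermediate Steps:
Y = -12 (Y = -4*3 = -12)
V(F, l) = -11*F (V(F, l) = F - 12*F = -11*F)
c = -1/21546 (c = 1/(-11316 - (-165)*(-2)*31) = 1/(-11316 - 15*22*31) = 1/(-11316 - 330*31) = 1/(-11316 - 10230) = 1/(-21546) = -1/21546 ≈ -4.6412e-5)
c + 16198 = -1/21546 + 16198 = 349002107/21546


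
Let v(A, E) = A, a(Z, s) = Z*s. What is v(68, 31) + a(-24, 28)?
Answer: -604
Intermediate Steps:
v(68, 31) + a(-24, 28) = 68 - 24*28 = 68 - 672 = -604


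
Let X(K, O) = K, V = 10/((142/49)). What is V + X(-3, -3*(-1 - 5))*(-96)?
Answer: 20693/71 ≈ 291.45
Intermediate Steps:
V = 245/71 (V = 10/((142*(1/49))) = 10/(142/49) = 10*(49/142) = 245/71 ≈ 3.4507)
V + X(-3, -3*(-1 - 5))*(-96) = 245/71 - 3*(-96) = 245/71 + 288 = 20693/71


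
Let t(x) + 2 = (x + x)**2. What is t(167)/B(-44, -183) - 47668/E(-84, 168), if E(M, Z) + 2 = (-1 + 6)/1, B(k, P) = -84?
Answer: -241043/14 ≈ -17217.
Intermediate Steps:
t(x) = -2 + 4*x**2 (t(x) = -2 + (x + x)**2 = -2 + (2*x)**2 = -2 + 4*x**2)
E(M, Z) = 3 (E(M, Z) = -2 + (-1 + 6)/1 = -2 + 1*5 = -2 + 5 = 3)
t(167)/B(-44, -183) - 47668/E(-84, 168) = (-2 + 4*167**2)/(-84) - 47668/3 = (-2 + 4*27889)*(-1/84) - 47668*1/3 = (-2 + 111556)*(-1/84) - 47668/3 = 111554*(-1/84) - 47668/3 = -55777/42 - 47668/3 = -241043/14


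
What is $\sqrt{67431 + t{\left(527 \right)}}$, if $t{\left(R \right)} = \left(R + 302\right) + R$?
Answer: $3 \sqrt{7643} \approx 262.27$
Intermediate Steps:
$t{\left(R \right)} = 302 + 2 R$ ($t{\left(R \right)} = \left(302 + R\right) + R = 302 + 2 R$)
$\sqrt{67431 + t{\left(527 \right)}} = \sqrt{67431 + \left(302 + 2 \cdot 527\right)} = \sqrt{67431 + \left(302 + 1054\right)} = \sqrt{67431 + 1356} = \sqrt{68787} = 3 \sqrt{7643}$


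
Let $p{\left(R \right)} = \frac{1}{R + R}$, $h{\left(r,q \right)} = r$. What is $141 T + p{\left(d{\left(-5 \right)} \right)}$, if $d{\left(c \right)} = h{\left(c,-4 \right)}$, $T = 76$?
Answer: $\frac{107159}{10} \approx 10716.0$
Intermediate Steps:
$d{\left(c \right)} = c$
$p{\left(R \right)} = \frac{1}{2 R}$
$141 T + p{\left(d{\left(-5 \right)} \right)} = 141 \cdot 76 + \frac{1}{2 \left(-5\right)} = 10716 + \frac{1}{2} \left(- \frac{1}{5}\right) = 10716 - \frac{1}{10} = \frac{107159}{10}$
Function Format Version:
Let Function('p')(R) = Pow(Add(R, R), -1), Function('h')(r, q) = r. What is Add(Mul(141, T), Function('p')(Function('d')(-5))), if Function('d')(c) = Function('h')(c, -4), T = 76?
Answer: Rational(107159, 10) ≈ 10716.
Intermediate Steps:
Function('d')(c) = c
Function('p')(R) = Mul(Rational(1, 2), Pow(R, -1)) (Function('p')(R) = Pow(Mul(2, R), -1) = Mul(Rational(1, 2), Pow(R, -1)))
Add(Mul(141, T), Function('p')(Function('d')(-5))) = Add(Mul(141, 76), Mul(Rational(1, 2), Pow(-5, -1))) = Add(10716, Mul(Rational(1, 2), Rational(-1, 5))) = Add(10716, Rational(-1, 10)) = Rational(107159, 10)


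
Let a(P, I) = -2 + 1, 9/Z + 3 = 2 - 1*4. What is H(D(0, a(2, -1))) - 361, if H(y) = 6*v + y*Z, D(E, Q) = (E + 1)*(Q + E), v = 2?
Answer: -1736/5 ≈ -347.20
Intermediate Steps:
Z = -9/5 (Z = 9/(-3 + (2 - 1*4)) = 9/(-3 + (2 - 4)) = 9/(-3 - 2) = 9/(-5) = 9*(-⅕) = -9/5 ≈ -1.8000)
a(P, I) = -1
D(E, Q) = (1 + E)*(E + Q)
H(y) = 12 - 9*y/5 (H(y) = 6*2 + y*(-9/5) = 12 - 9*y/5)
H(D(0, a(2, -1))) - 361 = (12 - 9*(0 - 1 + 0² + 0*(-1))/5) - 361 = (12 - 9*(0 - 1 + 0 + 0)/5) - 361 = (12 - 9/5*(-1)) - 361 = (12 + 9/5) - 361 = 69/5 - 361 = -1736/5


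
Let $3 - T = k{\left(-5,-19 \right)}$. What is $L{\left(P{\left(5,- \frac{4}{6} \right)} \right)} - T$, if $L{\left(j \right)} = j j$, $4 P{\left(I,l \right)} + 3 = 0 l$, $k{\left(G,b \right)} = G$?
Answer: $- \frac{119}{16} \approx -7.4375$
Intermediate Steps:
$P{\left(I,l \right)} = - \frac{3}{4}$ ($P{\left(I,l \right)} = - \frac{3}{4} + \frac{0 l}{4} = - \frac{3}{4} + \frac{1}{4} \cdot 0 = - \frac{3}{4} + 0 = - \frac{3}{4}$)
$L{\left(j \right)} = j^{2}$
$T = 8$ ($T = 3 - -5 = 3 + 5 = 8$)
$L{\left(P{\left(5,- \frac{4}{6} \right)} \right)} - T = \left(- \frac{3}{4}\right)^{2} - 8 = \frac{9}{16} - 8 = - \frac{119}{16}$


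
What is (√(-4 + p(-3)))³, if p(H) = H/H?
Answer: -3*I*√3 ≈ -5.1962*I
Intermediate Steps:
p(H) = 1
(√(-4 + p(-3)))³ = (√(-4 + 1))³ = (√(-3))³ = (I*√3)³ = -3*I*√3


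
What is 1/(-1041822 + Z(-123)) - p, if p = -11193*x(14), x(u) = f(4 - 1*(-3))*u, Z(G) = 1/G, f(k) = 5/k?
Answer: 14343169896387/128144107 ≈ 1.1193e+5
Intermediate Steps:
x(u) = 5*u/7 (x(u) = (5/(4 - 1*(-3)))*u = (5/(4 + 3))*u = (5/7)*u = (5*(⅐))*u = 5*u/7)
p = -111930 (p = -7995*14 = -11193*10 = -111930)
1/(-1041822 + Z(-123)) - p = 1/(-1041822 + 1/(-123)) - 1*(-111930) = 1/(-1041822 - 1/123) + 111930 = 1/(-128144107/123) + 111930 = -123/128144107 + 111930 = 14343169896387/128144107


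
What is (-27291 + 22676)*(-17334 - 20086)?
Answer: 172693300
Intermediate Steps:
(-27291 + 22676)*(-17334 - 20086) = -4615*(-37420) = 172693300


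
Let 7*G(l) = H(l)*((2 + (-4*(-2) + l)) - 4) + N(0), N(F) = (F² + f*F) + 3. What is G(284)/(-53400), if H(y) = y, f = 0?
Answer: -82363/373800 ≈ -0.22034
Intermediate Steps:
N(F) = 3 + F² (N(F) = (F² + 0*F) + 3 = (F² + 0) + 3 = F² + 3 = 3 + F²)
G(l) = 3/7 + l*(6 + l)/7 (G(l) = (l*((2 + (-4*(-2) + l)) - 4) + (3 + 0²))/7 = (l*((2 + (8 + l)) - 4) + (3 + 0))/7 = (l*((10 + l) - 4) + 3)/7 = (l*(6 + l) + 3)/7 = (3 + l*(6 + l))/7 = 3/7 + l*(6 + l)/7)
G(284)/(-53400) = (3/7 + (⅐)*284² + (6/7)*284)/(-53400) = (3/7 + (⅐)*80656 + 1704/7)*(-1/53400) = (3/7 + 80656/7 + 1704/7)*(-1/53400) = (82363/7)*(-1/53400) = -82363/373800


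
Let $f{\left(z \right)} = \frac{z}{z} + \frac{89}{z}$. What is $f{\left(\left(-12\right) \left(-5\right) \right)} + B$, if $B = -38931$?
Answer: $- \frac{2335711}{60} \approx -38929.0$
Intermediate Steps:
$f{\left(z \right)} = 1 + \frac{89}{z}$
$f{\left(\left(-12\right) \left(-5\right) \right)} + B = \frac{89 - -60}{\left(-12\right) \left(-5\right)} - 38931 = \frac{89 + 60}{60} - 38931 = \frac{1}{60} \cdot 149 - 38931 = \frac{149}{60} - 38931 = - \frac{2335711}{60}$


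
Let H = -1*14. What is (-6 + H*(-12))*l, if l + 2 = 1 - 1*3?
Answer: -648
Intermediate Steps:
l = -4 (l = -2 + (1 - 1*3) = -2 + (1 - 3) = -2 - 2 = -4)
H = -14
(-6 + H*(-12))*l = (-6 - 14*(-12))*(-4) = (-6 + 168)*(-4) = 162*(-4) = -648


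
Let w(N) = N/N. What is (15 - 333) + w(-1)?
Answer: -317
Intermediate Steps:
w(N) = 1
(15 - 333) + w(-1) = (15 - 333) + 1 = -318 + 1 = -317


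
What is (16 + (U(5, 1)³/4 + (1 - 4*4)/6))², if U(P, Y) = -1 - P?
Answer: 6561/4 ≈ 1640.3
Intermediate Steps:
(16 + (U(5, 1)³/4 + (1 - 4*4)/6))² = (16 + ((-1 - 1*5)³/4 + (1 - 4*4)/6))² = (16 + ((-1 - 5)³*(¼) + (1 - 16)*(⅙)))² = (16 + ((-6)³*(¼) - 15*⅙))² = (16 + (-216*¼ - 5/2))² = (16 + (-54 - 5/2))² = (16 - 113/2)² = (-81/2)² = 6561/4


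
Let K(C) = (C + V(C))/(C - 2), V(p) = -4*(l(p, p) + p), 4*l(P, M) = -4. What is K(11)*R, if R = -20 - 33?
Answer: 1537/9 ≈ 170.78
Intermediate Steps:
l(P, M) = -1 (l(P, M) = (¼)*(-4) = -1)
V(p) = 4 - 4*p (V(p) = -4*(-1 + p) = 4 - 4*p)
R = -53
K(C) = (4 - 3*C)/(-2 + C) (K(C) = (C + (4 - 4*C))/(C - 2) = (4 - 3*C)/(-2 + C))
K(11)*R = ((4 - 3*11)/(-2 + 11))*(-53) = ((4 - 33)/9)*(-53) = ((⅑)*(-29))*(-53) = -29/9*(-53) = 1537/9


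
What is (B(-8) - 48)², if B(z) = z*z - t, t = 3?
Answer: 169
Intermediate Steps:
B(z) = -3 + z² (B(z) = z*z - 1*3 = z² - 3 = -3 + z²)
(B(-8) - 48)² = ((-3 + (-8)²) - 48)² = ((-3 + 64) - 48)² = (61 - 48)² = 13² = 169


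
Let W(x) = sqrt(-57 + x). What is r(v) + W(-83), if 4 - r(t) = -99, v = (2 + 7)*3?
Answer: 103 + 2*I*sqrt(35) ≈ 103.0 + 11.832*I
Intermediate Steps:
v = 27 (v = 9*3 = 27)
r(t) = 103 (r(t) = 4 - 1*(-99) = 4 + 99 = 103)
r(v) + W(-83) = 103 + sqrt(-57 - 83) = 103 + sqrt(-140) = 103 + 2*I*sqrt(35)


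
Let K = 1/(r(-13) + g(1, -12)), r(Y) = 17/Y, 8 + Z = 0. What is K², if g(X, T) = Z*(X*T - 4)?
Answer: 169/2712609 ≈ 6.2302e-5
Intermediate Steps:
Z = -8 (Z = -8 + 0 = -8)
g(X, T) = 32 - 8*T*X (g(X, T) = -8*(X*T - 4) = -8*(T*X - 4) = -8*(-4 + T*X) = 32 - 8*T*X)
K = 13/1647 (K = 1/(17/(-13) + (32 - 8*(-12)*1)) = 1/(17*(-1/13) + (32 + 96)) = 1/(-17/13 + 128) = 1/(1647/13) = 13/1647 ≈ 0.0078931)
K² = (13/1647)² = 169/2712609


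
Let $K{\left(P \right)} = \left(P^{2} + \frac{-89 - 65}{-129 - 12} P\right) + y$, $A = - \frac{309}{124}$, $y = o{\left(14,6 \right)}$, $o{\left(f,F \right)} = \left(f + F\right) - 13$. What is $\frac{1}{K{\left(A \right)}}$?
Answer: $\frac{722672}{7579423} \approx 0.095347$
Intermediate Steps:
$o{\left(f,F \right)} = -13 + F + f$ ($o{\left(f,F \right)} = \left(F + f\right) - 13 = -13 + F + f$)
$y = 7$ ($y = -13 + 6 + 14 = 7$)
$A = - \frac{309}{124}$ ($A = \left(-309\right) \frac{1}{124} = - \frac{309}{124} \approx -2.4919$)
$K{\left(P \right)} = 7 + P^{2} + \frac{154 P}{141}$ ($K{\left(P \right)} = \left(P^{2} + \frac{-89 - 65}{-129 - 12} P\right) + 7 = \left(P^{2} + - \frac{154}{-141} P\right) + 7 = \left(P^{2} + \left(-154\right) \left(- \frac{1}{141}\right) P\right) + 7 = \left(P^{2} + \frac{154 P}{141}\right) + 7 = 7 + P^{2} + \frac{154 P}{141}$)
$\frac{1}{K{\left(A \right)}} = \frac{1}{7 + \left(- \frac{309}{124}\right)^{2} + \frac{154}{141} \left(- \frac{309}{124}\right)} = \frac{1}{7 + \frac{95481}{15376} - \frac{7931}{2914}} = \frac{1}{\frac{7579423}{722672}} = \frac{722672}{7579423}$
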